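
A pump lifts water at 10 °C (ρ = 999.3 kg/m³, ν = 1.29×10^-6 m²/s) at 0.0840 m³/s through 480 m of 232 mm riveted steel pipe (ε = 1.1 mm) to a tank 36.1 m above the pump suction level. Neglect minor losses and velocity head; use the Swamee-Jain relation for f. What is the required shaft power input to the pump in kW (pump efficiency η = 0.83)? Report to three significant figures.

P_shaft ≈ 48.3 kW

V = 4Q/(πD²) = 1.987 m/s; Re = 3.57×10^5; ε/D = 0.00474; f = 0.03028
h_f = f(L/D)V²/2g = 12.61 m
Total head H = z + h_f = 36.1 + 12.61 = 48.71 m
P_hyd = ρgQH = 999.3·9.81·0.0840·48.71 = 40.11 kW
P_shaft = P_hyd/η = 40.11/0.83 = 48.33 kW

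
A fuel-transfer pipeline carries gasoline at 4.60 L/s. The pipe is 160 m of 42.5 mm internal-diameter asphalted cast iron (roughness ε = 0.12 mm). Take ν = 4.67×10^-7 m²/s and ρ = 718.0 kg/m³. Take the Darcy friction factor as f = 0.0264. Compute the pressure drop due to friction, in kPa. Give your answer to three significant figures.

Δp ≈ 375 kPa

V = 4Q/(πD²) = 4·0.00460/(π·0.0425²) = 3.243 m/s
h_f = f(L/D)V²/(2g) = 0.02640·(160/0.0425)·3.243²/(2·9.81) = 53.26 m
Δp = ρg·h_f = 718.0·9.81·53.26 = 375.2 kPa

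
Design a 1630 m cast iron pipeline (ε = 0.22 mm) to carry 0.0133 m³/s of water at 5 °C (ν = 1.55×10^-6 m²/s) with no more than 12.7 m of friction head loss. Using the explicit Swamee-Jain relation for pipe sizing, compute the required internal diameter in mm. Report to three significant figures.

D ≈ 138 mm

Swamee-Jain (Type III): D = 0.66·[ε^1.25·(LQ²/(gh_f))^4.75 + ν·Q^9.4·(L/(gh_f))^5.2]^0.04
LQ²/(gh_f) = 0.002314; L/(gh_f) = 13.08
Term 1 = ε^1.25·(…)^4.75 = 8.11×10^-18; Term 2 = ν·Q^9.4·(…)^5.2 = 2.30×10^-18
D = 0.66·(8.11×10^-18 + 2.30×10^-18)^0.04 = 0.1381 m = 138 mm
Check: V = 0.888 m/s, Re = 7.91×10^4, f = 0.02466, h_f = 11.7 m ≈ 12.7 m ✓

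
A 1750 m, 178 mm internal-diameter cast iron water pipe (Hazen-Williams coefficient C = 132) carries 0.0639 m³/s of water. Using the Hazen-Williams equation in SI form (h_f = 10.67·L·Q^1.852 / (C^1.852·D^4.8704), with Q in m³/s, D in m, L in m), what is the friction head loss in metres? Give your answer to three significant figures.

h_f ≈ 60.6 m

h_f = 10.67·1750·0.0639^1.852 / (132^1.852·0.178^4.8704) = 60.60 m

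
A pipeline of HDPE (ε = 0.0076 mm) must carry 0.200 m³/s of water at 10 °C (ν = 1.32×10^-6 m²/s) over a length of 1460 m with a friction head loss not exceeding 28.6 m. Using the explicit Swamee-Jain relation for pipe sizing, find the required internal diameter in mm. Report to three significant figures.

D ≈ 297 mm

Swamee-Jain (Type III): D = 0.66·[ε^1.25·(LQ²/(gh_f))^4.75 + ν·Q^9.4·(L/(gh_f))^5.2]^0.04
LQ²/(gh_f) = 0.2082; L/(gh_f) = 5.204
Term 1 = ε^1.25·(…)^4.75 = 2.31×10^-10; Term 2 = ν·Q^9.4·(…)^5.2 = 1.88×10^-9
D = 0.66·(2.31×10^-10 + 1.88×10^-9)^0.04 = 0.2969 m = 297 mm
Check: V = 2.89 m/s, Re = 6.50×10^5, f = 0.01296, h_f = 27.1 m ≈ 28.6 m ✓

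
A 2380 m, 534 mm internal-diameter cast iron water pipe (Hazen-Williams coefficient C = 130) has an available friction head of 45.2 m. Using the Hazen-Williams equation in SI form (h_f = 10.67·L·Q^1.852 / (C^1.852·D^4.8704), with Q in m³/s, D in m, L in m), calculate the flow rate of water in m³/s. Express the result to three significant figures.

Rearranging: Q = [h_f·C^1.852·D^4.8704 / (10.67·L)]^(1/1.852)
Q = [45.2·130^1.852·0.534^4.8704 / (10.67·2380)]^0.540 = 0.8180 m³/s

Q ≈ 0.818 m³/s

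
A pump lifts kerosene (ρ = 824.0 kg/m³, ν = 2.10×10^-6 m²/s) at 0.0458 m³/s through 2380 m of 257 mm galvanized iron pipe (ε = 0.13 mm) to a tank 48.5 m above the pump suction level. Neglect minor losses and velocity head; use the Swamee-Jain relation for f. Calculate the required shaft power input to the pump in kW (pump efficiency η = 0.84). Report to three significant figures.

P_shaft ≈ 24.7 kW

V = 4Q/(πD²) = 0.8829 m/s; Re = 1.08×10^5; ε/D = 5.06×10^-4; f = 0.02024
h_f = f(L/D)V²/2g = 7.448 m
Total head H = z + h_f = 48.5 + 7.448 = 55.95 m
P_hyd = ρgQH = 824.0·9.81·0.0458·55.95 = 20.71 kW
P_shaft = P_hyd/η = 20.71/0.84 = 24.66 kW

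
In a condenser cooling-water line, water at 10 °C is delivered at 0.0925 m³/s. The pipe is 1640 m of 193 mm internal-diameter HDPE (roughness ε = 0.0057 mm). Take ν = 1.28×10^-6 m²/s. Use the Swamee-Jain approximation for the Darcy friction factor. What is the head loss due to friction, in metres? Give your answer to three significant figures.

h_f ≈ 59.1 m

V = 4Q/(πD²) = 4·0.0925/(π·0.193²) = 3.162 m/s
Re = VD/ν = 3.162·0.193/1.28×10^-6 = 4.77×10^5 → turbulent
ε/D = 0.0057/193 = 2.95×10^-5
Swamee-Jain: f = 0.01365
h_f = f(L/D)V²/(2g) = 0.01365·(1640/0.193)·3.162²/(2·9.81) = 59.09 m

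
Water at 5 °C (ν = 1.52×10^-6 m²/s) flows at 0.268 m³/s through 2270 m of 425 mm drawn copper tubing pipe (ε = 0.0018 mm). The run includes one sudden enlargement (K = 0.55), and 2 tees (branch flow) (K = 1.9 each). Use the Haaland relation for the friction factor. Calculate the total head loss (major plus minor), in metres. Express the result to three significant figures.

V = 4Q/(πD²) = 1.889 m/s; V²/2g = 0.1819 m
Re = 5.28×10^5, ε/D = 4.24×10^-6 → f = 0.01298 (Haaland)
Major: h_f = f(L/D)·V²/2g = 0.01298·5341·0.1819 = 12.61 m
Minor: ΣK = 4.35; h_m = ΣK·V²/2g = 0.7913 m
Total H_L = 12.61 + 0.7913 = 13.41 m

H_L ≈ 13.4 m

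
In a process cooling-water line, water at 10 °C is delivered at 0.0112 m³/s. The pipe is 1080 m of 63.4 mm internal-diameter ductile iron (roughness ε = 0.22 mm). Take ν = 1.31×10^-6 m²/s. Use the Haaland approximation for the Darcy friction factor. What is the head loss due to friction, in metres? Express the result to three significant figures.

h_f ≈ 306 m

V = 4Q/(πD²) = 4·0.0112/(π·0.0634²) = 3.548 m/s
Re = VD/ν = 3.548·0.0634/1.31×10^-6 = 1.72×10^5 → turbulent
ε/D = 0.22/63.4 = 0.00347
Haaland: f = 0.02796
h_f = f(L/D)V²/(2g) = 0.02796·(1080/0.0634)·3.548²/(2·9.81) = 305.5 m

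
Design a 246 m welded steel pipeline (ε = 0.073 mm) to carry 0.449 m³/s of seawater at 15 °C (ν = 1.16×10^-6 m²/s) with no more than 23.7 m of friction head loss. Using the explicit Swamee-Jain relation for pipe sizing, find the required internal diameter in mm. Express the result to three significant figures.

Swamee-Jain (Type III): D = 0.66·[ε^1.25·(LQ²/(gh_f))^4.75 + ν·Q^9.4·(L/(gh_f))^5.2]^0.04
LQ²/(gh_f) = 0.2133; L/(gh_f) = 1.058
Term 1 = ε^1.25·(…)^4.75 = 4.38×10^-9; Term 2 = ν·Q^9.4·(…)^5.2 = 8.38×10^-10
D = 0.66·(4.38×10^-9 + 8.38×10^-10)^0.04 = 0.3078 m = 308 mm
Check: V = 6.03 m/s, Re = 1.60×10^6, f = 0.01486, h_f = 22.0 m ≈ 23.7 m ✓

D ≈ 308 mm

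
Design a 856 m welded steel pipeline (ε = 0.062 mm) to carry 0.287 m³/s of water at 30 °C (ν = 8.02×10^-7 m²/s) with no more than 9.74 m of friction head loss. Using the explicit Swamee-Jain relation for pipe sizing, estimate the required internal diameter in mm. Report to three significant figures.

D ≈ 389 mm

Swamee-Jain (Type III): D = 0.66·[ε^1.25·(LQ²/(gh_f))^4.75 + ν·Q^9.4·(L/(gh_f))^5.2]^0.04
LQ²/(gh_f) = 0.7379; L/(gh_f) = 8.959
Term 1 = ε^1.25·(…)^4.75 = 1.30×10^-6; Term 2 = ν·Q^9.4·(…)^5.2 = 5.75×10^-7
D = 0.66·(1.30×10^-6 + 5.75×10^-7)^0.04 = 0.3895 m = 389 mm
Check: V = 2.41 m/s, Re = 1.17×10^6, f = 0.01416, h_f = 9.21 m ≈ 9.74 m ✓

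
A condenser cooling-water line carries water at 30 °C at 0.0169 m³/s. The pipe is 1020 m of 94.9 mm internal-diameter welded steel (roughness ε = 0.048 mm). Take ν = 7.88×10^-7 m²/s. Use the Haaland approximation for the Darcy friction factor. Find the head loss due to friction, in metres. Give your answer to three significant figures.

V = 4Q/(πD²) = 4·0.0169/(π·0.0949²) = 2.389 m/s
Re = VD/ν = 2.389·0.0949/7.88×10^-7 = 2.88×10^5 → turbulent
ε/D = 0.048/94.9 = 5.06×10^-4
Haaland: f = 0.01816
h_f = f(L/D)V²/(2g) = 0.01816·(1020/0.0949)·2.389²/(2·9.81) = 56.78 m

h_f ≈ 56.8 m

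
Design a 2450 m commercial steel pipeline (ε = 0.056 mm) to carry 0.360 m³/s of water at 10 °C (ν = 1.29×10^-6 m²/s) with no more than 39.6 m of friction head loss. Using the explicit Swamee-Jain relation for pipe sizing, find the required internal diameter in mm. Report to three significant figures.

D ≈ 397 mm

Swamee-Jain (Type III): D = 0.66·[ε^1.25·(LQ²/(gh_f))^4.75 + ν·Q^9.4·(L/(gh_f))^5.2]^0.04
LQ²/(gh_f) = 0.8173; L/(gh_f) = 6.307
Term 1 = ε^1.25·(…)^4.75 = 1.86×10^-6; Term 2 = ν·Q^9.4·(…)^5.2 = 1.26×10^-6
D = 0.66·(1.86×10^-6 + 1.26×10^-6)^0.04 = 0.3974 m = 397 mm
Check: V = 2.90 m/s, Re = 8.94×10^5, f = 0.01418, h_f = 37.5 m ≈ 39.6 m ✓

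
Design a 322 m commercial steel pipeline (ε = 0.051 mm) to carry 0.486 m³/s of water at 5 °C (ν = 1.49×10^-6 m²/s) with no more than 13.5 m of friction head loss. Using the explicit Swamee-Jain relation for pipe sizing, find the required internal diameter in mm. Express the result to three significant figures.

D ≈ 369 mm

Swamee-Jain (Type III): D = 0.66·[ε^1.25·(LQ²/(gh_f))^4.75 + ν·Q^9.4·(L/(gh_f))^5.2]^0.04
LQ²/(gh_f) = 0.5743; L/(gh_f) = 2.431
Term 1 = ε^1.25·(…)^4.75 = 3.09×10^-7; Term 2 = ν·Q^9.4·(…)^5.2 = 1.71×10^-7
D = 0.66·(3.09×10^-7 + 1.71×10^-7)^0.04 = 0.3688 m = 369 mm
Check: V = 4.55 m/s, Re = 1.13×10^6, f = 0.01392, h_f = 12.8 m ≈ 13.5 m ✓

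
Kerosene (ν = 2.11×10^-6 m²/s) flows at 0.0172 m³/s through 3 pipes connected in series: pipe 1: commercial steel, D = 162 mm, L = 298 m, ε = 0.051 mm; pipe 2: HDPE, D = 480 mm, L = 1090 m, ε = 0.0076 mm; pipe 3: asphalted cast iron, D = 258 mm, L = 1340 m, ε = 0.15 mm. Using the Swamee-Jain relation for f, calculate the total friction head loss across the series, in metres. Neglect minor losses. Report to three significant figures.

Pipe 1: V = 0.8345 m/s, Re = 6.41×10^4, ε/D = 3.15×10^-4, f = 0.02102, h_1 = f(L/D)V²/2g = 1.372 m
Pipe 2: V = 0.09505 m/s, Re = 2.16×10^4, ε/D = 1.58×10^-5, f = 0.02536, h_2 = f(L/D)V²/2g = 0.02652 m
Pipe 3: V = 0.3290 m/s, Re = 4.02×10^4, ε/D = 5.81×10^-4, f = 0.02374, h_3 = f(L/D)V²/2g = 0.6804 m
Series → Q common, losses add: H = Σh = 2.079 m

H ≈ 2.08 m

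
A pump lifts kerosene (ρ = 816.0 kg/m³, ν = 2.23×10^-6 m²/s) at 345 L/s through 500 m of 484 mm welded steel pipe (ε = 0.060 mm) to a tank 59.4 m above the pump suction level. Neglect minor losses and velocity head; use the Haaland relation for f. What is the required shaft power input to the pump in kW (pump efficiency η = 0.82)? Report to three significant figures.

V = 4Q/(πD²) = 1.875 m/s; Re = 4.07×10^5; ε/D = 1.24×10^-4; f = 0.01486
h_f = f(L/D)V²/2g = 2.752 m
Total head H = z + h_f = 59.4 + 2.752 = 62.15 m
P_hyd = ρgQH = 816.0·9.81·0.345·62.15 = 171.6 kW
P_shaft = P_hyd/η = 171.6/0.82 = 209.3 kW

P_shaft ≈ 209 kW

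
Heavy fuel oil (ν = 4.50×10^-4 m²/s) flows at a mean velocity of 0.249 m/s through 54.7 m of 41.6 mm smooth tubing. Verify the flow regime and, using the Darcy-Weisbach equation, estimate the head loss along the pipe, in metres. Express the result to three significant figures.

Re = VD/ν = 0.249·0.04160/4.50×10^-4 = 23.0 → laminar (Re < 2300)
f = 64/Re = 2.780
h_f = f(L/D)V²/(2g) = 2.780·(54.7/0.04160)·0.249²/(2·9.81) = 11.55 m

h_f ≈ 11.6 m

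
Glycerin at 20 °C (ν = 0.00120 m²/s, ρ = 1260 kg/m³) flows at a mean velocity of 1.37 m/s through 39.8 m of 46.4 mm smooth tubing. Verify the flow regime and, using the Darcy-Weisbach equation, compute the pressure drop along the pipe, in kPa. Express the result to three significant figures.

Δp ≈ 1230 kPa

Re = VD/ν = 1.37·0.04640/0.00120 = 53.0 → laminar (Re < 2300)
f = 64/Re = 1.208
h_f = f(L/D)V²/(2g) = 1.208·(39.8/0.04640)·1.37²/(2·9.81) = 99.14 m
Δp = ρg·h_f = 1260·9.81·99.14 = 1225 kPa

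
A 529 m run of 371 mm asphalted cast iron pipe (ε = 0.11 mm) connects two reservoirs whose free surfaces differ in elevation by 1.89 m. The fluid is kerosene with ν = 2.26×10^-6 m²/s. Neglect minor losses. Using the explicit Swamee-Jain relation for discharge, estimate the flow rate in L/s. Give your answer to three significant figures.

Q ≈ 131 L/s

Swamee-Jain (Type II): Q = -0.965·√(gD⁵h_f/L)·ln[ε/(3.7D) + √(3.17ν²L/(gD³h_f))]
√(gD⁵h_f/L) = √(9.81·0.371⁵·1.89/529) = 0.01570
ε/(3.7D) = 8.01×10^-5; √(3.17ν²L/(gD³h_f)) = 9.51×10^-5
Q = -0.965·0.01570·ln(1.752×10^-4) = 0.1310 m³/s
Check: V = 1.21 m/s, Re = 1.99×10^5, f = 0.01778, h_f = 1.90 m ≈ 1.89 m ✓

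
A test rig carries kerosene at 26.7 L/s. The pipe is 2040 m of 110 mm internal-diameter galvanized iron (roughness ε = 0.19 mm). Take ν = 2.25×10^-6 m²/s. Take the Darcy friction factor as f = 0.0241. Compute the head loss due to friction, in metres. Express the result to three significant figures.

V = 4Q/(πD²) = 4·0.0267/(π·0.110²) = 2.810 m/s
h_f = f(L/D)V²/(2g) = 0.02410·(2040/0.110)·2.810²/(2·9.81) = 179.8 m

h_f ≈ 180 m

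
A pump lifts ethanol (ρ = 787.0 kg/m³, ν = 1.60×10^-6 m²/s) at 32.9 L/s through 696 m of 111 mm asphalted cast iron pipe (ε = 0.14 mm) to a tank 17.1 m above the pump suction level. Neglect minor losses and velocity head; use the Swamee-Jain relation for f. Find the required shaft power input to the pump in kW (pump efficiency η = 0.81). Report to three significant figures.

P_shaft ≈ 30.8 kW

V = 4Q/(πD²) = 3.400 m/s; Re = 2.36×10^5; ε/D = 0.00126; f = 0.02199
h_f = f(L/D)V²/2g = 81.23 m
Total head H = z + h_f = 17.1 + 81.23 = 98.33 m
P_hyd = ρgQH = 787.0·9.81·0.0329·98.33 = 24.98 kW
P_shaft = P_hyd/η = 24.98/0.81 = 30.83 kW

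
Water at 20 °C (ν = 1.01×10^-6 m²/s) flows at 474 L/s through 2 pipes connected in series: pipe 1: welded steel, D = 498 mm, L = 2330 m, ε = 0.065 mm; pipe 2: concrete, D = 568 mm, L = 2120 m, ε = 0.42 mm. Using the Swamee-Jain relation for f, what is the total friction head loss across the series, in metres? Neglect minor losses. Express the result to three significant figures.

H ≈ 31.9 m

Pipe 1: V = 2.433 m/s, Re = 1.20×10^6, ε/D = 1.31×10^-4, f = 0.01376, h_1 = f(L/D)V²/2g = 19.43 m
Pipe 2: V = 1.871 m/s, Re = 1.05×10^6, ε/D = 7.39×10^-4, f = 0.01872, h_2 = f(L/D)V²/2g = 12.46 m
Series → Q common, losses add: H = Σh = 31.90 m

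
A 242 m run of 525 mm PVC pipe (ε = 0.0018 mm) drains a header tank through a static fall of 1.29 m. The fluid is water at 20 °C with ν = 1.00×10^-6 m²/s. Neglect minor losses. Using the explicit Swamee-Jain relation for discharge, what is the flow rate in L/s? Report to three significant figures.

Swamee-Jain (Type II): Q = -0.965·√(gD⁵h_f/L)·ln[ε/(3.7D) + √(3.17ν²L/(gD³h_f))]
√(gD⁵h_f/L) = √(9.81·0.525⁵·1.29/242) = 0.04567
ε/(3.7D) = 9.27×10^-7; √(3.17ν²L/(gD³h_f)) = 2.05×10^-5
Q = -0.965·0.04567·ln(2.139×10^-5) = 0.4739 m³/s
Check: V = 2.19 m/s, Re = 1.15×10^6, f = 0.01143, h_f = 1.29 m ≈ 1.29 m ✓

Q ≈ 474 L/s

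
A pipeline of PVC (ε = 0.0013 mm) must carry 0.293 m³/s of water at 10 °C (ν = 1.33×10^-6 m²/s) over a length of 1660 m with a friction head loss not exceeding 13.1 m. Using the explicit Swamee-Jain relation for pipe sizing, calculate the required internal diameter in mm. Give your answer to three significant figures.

D ≈ 412 mm

Swamee-Jain (Type III): D = 0.66·[ε^1.25·(LQ²/(gh_f))^4.75 + ν·Q^9.4·(L/(gh_f))^5.2]^0.04
LQ²/(gh_f) = 1.109; L/(gh_f) = 12.92
Term 1 = ε^1.25·(…)^4.75 = 7.17×10^-8; Term 2 = ν·Q^9.4·(…)^5.2 = 7.77×10^-6
D = 0.66·(7.17×10^-8 + 7.77×10^-6)^0.04 = 0.4124 m = 412 mm
Check: V = 2.19 m/s, Re = 6.80×10^5, f = 0.01246, h_f = 12.3 m ≈ 13.1 m ✓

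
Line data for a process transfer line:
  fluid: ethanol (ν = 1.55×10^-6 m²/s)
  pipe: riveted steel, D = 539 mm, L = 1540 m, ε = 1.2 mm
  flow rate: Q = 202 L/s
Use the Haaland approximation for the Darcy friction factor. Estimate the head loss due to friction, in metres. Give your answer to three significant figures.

h_f ≈ 2.81 m

V = 4Q/(πD²) = 4·0.202/(π·0.539²) = 0.8853 m/s
Re = VD/ν = 0.8853·0.539/1.55×10^-6 = 3.08×10^5 → turbulent
ε/D = 1.2/539 = 0.00223
Haaland: f = 0.02463
h_f = f(L/D)V²/(2g) = 0.02463·(1540/0.539)·0.8853²/(2·9.81) = 2.811 m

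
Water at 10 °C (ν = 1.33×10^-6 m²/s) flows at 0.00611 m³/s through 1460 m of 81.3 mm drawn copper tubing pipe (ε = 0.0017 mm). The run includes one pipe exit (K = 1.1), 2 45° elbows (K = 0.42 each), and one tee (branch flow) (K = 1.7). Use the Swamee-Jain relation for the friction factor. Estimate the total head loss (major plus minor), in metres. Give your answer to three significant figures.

H_L ≈ 24.7 m

V = 4Q/(πD²) = 1.177 m/s; V²/2g = 0.07061 m
Re = 7.19×10^4, ε/D = 2.09×10^-5 → f = 0.01926 (Swamee-Jain)
Major: h_f = f(L/D)·V²/2g = 0.01926·17958·0.07061 = 24.43 m
Minor: ΣK = 3.64; h_m = ΣK·V²/2g = 0.2570 m
Total H_L = 24.43 + 0.2570 = 24.68 m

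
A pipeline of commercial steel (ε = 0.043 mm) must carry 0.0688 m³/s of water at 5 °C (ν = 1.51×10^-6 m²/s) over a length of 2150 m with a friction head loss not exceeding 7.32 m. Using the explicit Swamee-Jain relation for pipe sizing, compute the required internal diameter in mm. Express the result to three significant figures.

D ≈ 290 mm

Swamee-Jain (Type III): D = 0.66·[ε^1.25·(LQ²/(gh_f))^4.75 + ν·Q^9.4·(L/(gh_f))^5.2]^0.04
LQ²/(gh_f) = 0.1417; L/(gh_f) = 29.94
Term 1 = ε^1.25·(…)^4.75 = 3.24×10^-10; Term 2 = ν·Q^9.4·(…)^5.2 = 8.49×10^-10
D = 0.66·(3.24×10^-10 + 8.49×10^-10)^0.04 = 0.2899 m = 290 mm
Check: V = 1.04 m/s, Re = 2.00×10^5, f = 0.01676, h_f = 6.88 m ≈ 7.32 m ✓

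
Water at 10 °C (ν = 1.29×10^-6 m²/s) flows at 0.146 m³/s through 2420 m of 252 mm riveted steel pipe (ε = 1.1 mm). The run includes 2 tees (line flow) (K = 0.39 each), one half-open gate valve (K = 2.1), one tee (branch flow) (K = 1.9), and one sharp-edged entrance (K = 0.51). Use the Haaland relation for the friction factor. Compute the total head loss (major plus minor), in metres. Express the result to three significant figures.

H_L ≈ 126 m

V = 4Q/(πD²) = 2.927 m/s; V²/2g = 0.4367 m
Re = 5.72×10^5, ε/D = 0.00437 → f = 0.02938 (Haaland)
Major: h_f = f(L/D)·V²/2g = 0.02938·9603·0.4367 = 123.2 m
Minor: ΣK = 5.29; h_m = ΣK·V²/2g = 2.310 m
Total H_L = 123.2 + 2.310 = 125.5 m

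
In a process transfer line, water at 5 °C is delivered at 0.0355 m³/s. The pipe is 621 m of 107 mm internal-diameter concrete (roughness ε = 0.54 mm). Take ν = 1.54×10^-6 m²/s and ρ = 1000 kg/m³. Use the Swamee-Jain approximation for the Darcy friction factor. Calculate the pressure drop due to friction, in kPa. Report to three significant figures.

Δp ≈ 1400 kPa

V = 4Q/(πD²) = 4·0.0355/(π·0.107²) = 3.948 m/s
Re = VD/ν = 3.948·0.107/1.54×10^-6 = 2.74×10^5 → turbulent
ε/D = 0.54/107 = 0.00505
Swamee-Jain: f = 0.03094
h_f = f(L/D)V²/(2g) = 0.03094·(621/0.107)·3.948²/(2·9.81) = 142.7 m
Δp = ρg·h_f = 1000·9.81·142.7 = 1399 kPa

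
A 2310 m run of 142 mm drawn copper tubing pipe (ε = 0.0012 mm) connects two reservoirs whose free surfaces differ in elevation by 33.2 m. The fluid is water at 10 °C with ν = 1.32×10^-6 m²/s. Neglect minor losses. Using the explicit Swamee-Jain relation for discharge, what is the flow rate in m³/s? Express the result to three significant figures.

Q ≈ 0.0249 m³/s

Swamee-Jain (Type II): Q = -0.965·√(gD⁵h_f/L)·ln[ε/(3.7D) + √(3.17ν²L/(gD³h_f))]
√(gD⁵h_f/L) = √(9.81·0.142⁵·33.2/2310) = 0.002853
ε/(3.7D) = 2.28×10^-6; √(3.17ν²L/(gD³h_f)) = 1.17×10^-4
Q = -0.965·0.002853·ln(1.193×10^-4) = 0.02487 m³/s
Check: V = 1.57 m/s, Re = 1.69×10^5, f = 0.01613, h_f = 33.0 m ≈ 33.2 m ✓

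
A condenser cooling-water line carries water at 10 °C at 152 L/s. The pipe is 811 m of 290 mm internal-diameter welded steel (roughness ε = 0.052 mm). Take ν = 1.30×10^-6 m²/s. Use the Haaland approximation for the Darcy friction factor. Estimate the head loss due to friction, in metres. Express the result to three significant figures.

h_f ≈ 11.4 m

V = 4Q/(πD²) = 4·0.152/(π·0.290²) = 2.301 m/s
Re = VD/ν = 2.301·0.290/1.30×10^-6 = 5.13×10^5 → turbulent
ε/D = 0.052/290 = 1.79×10^-4
Haaland: f = 0.01506
h_f = f(L/D)V²/(2g) = 0.01506·(811/0.290)·2.301²/(2·9.81) = 11.37 m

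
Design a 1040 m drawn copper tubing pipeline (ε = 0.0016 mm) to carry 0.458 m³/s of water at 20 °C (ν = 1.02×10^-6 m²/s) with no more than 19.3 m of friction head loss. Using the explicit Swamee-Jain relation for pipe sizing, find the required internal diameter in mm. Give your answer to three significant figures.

Swamee-Jain (Type III): D = 0.66·[ε^1.25·(LQ²/(gh_f))^4.75 + ν·Q^9.4·(L/(gh_f))^5.2]^0.04
LQ²/(gh_f) = 1.152; L/(gh_f) = 5.493
Term 1 = ε^1.25·(…)^4.75 = 1.12×10^-7; Term 2 = ν·Q^9.4·(…)^5.2 = 4.65×10^-6
D = 0.66·(1.12×10^-7 + 4.65×10^-6)^0.04 = 0.4043 m = 404 mm
Check: V = 3.57 m/s, Re = 1.41×10^6, f = 0.01108, h_f = 18.5 m ≈ 19.3 m ✓

D ≈ 404 mm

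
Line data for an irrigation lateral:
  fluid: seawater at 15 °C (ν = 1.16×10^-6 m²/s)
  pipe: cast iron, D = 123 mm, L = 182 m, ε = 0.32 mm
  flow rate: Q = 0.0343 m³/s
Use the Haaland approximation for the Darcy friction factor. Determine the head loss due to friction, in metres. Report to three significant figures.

V = 4Q/(πD²) = 4·0.0343/(π·0.123²) = 2.887 m/s
Re = VD/ν = 2.887·0.123/1.16×10^-6 = 3.06×10^5 → turbulent
ε/D = 0.32/123 = 0.00260
Haaland: f = 0.02563
h_f = f(L/D)V²/(2g) = 0.02563·(182/0.123)·2.887²/(2·9.81) = 16.11 m

h_f ≈ 16.1 m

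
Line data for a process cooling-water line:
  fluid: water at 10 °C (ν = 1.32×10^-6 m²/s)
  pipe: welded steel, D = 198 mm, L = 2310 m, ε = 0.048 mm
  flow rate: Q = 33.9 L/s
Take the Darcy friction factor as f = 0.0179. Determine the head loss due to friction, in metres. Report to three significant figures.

h_f ≈ 12.9 m

V = 4Q/(πD²) = 4·0.0339/(π·0.198²) = 1.101 m/s
h_f = f(L/D)V²/(2g) = 0.01790·(2310/0.198)·1.101²/(2·9.81) = 12.90 m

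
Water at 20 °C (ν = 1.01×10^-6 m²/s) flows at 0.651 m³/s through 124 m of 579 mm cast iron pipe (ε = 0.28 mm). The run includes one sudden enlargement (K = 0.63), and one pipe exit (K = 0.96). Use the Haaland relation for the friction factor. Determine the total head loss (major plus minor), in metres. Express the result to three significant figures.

V = 4Q/(πD²) = 2.472 m/s; V²/2g = 0.3116 m
Re = 1.42×10^6, ε/D = 4.84×10^-4 → f = 0.01693 (Haaland)
Major: h_f = f(L/D)·V²/2g = 0.01693·214.2·0.3116 = 1.130 m
Minor: ΣK = 1.59; h_m = ΣK·V²/2g = 0.4954 m
Total H_L = 1.130 + 0.4954 = 1.625 m

H_L ≈ 1.63 m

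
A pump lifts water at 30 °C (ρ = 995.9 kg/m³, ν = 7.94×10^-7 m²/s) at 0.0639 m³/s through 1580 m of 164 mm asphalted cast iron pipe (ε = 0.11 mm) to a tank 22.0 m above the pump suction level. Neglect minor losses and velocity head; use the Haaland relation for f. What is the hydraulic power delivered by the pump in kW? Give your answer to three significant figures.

V = 4Q/(πD²) = 3.025 m/s; Re = 6.25×10^5; ε/D = 6.71×10^-4; f = 0.01845
h_f = f(L/D)V²/2g = 82.91 m
Total head H = z + h_f = 22.0 + 82.91 = 104.9 m
P_hyd = ρgQH = 995.9·9.81·0.0639·104.9 = 65.49 kW

P_hyd ≈ 65.5 kW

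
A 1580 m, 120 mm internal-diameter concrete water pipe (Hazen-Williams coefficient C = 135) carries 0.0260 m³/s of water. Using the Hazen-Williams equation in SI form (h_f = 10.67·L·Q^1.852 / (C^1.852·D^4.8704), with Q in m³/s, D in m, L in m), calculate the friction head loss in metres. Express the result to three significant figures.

h_f = 10.67·1580·0.0260^1.852 / (135^1.852·0.120^4.8704) = 67.72 m

h_f ≈ 67.7 m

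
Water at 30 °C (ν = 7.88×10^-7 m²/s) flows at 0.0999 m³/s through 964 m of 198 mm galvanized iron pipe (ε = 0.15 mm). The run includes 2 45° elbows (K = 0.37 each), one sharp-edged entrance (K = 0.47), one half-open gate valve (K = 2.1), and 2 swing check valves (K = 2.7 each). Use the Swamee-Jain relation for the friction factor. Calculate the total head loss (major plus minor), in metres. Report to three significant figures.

V = 4Q/(πD²) = 3.244 m/s; V²/2g = 0.5365 m
Re = 8.15×10^5, ε/D = 7.58×10^-4 → f = 0.01893 (Swamee-Jain)
Major: h_f = f(L/D)·V²/2g = 0.01893·4869·0.5365 = 49.45 m
Minor: ΣK = 8.71; h_m = ΣK·V²/2g = 4.673 m
Total H_L = 49.45 + 4.673 = 54.12 m

H_L ≈ 54.1 m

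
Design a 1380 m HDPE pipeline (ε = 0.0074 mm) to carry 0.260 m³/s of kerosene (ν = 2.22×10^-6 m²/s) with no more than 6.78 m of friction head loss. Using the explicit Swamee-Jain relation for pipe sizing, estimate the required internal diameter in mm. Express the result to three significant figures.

D ≈ 445 mm

Swamee-Jain (Type III): D = 0.66·[ε^1.25·(LQ²/(gh_f))^4.75 + ν·Q^9.4·(L/(gh_f))^5.2]^0.04
LQ²/(gh_f) = 1.403; L/(gh_f) = 20.75
Term 1 = ε^1.25·(…)^4.75 = 1.93×10^-6; Term 2 = ν·Q^9.4·(…)^5.2 = 4.96×10^-5
D = 0.66·(1.93×10^-6 + 4.96×10^-5)^0.04 = 0.4447 m = 445 mm
Check: V = 1.67 m/s, Re = 3.35×10^5, f = 0.01429, h_f = 6.34 m ≈ 6.78 m ✓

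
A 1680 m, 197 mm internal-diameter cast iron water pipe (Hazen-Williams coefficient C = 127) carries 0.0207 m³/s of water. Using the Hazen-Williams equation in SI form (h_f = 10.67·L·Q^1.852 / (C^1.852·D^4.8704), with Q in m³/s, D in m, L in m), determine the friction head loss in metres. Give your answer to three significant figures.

h_f ≈ 4.73 m

h_f = 10.67·1680·0.0207^1.852 / (127^1.852·0.197^4.8704) = 4.728 m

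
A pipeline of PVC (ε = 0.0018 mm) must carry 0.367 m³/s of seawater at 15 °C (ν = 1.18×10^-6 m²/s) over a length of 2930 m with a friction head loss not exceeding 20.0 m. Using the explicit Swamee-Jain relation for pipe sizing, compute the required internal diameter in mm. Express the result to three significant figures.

Swamee-Jain (Type III): D = 0.66·[ε^1.25·(LQ²/(gh_f))^4.75 + ν·Q^9.4·(L/(gh_f))^5.2]^0.04
LQ²/(gh_f) = 2.011; L/(gh_f) = 14.93
Term 1 = ε^1.25·(…)^4.75 = 1.82×10^-6; Term 2 = ν·Q^9.4·(…)^5.2 = 1.22×10^-4
D = 0.66·(1.82×10^-6 + 1.22×10^-4)^0.04 = 0.4605 m = 460 mm
Check: V = 2.20 m/s, Re = 8.60×10^5, f = 0.01200, h_f = 18.9 m ≈ 20.0 m ✓

D ≈ 460 mm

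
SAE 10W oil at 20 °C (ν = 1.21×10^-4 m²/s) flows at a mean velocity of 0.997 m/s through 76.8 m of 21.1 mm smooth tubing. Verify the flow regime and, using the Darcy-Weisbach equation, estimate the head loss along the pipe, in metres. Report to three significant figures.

h_f ≈ 67.9 m

Re = VD/ν = 0.997·0.02110/1.21×10^-4 = 174 → laminar (Re < 2300)
f = 64/Re = 0.3681
h_f = f(L/D)V²/(2g) = 0.3681·(76.8/0.02110)·0.997²/(2·9.81) = 67.88 m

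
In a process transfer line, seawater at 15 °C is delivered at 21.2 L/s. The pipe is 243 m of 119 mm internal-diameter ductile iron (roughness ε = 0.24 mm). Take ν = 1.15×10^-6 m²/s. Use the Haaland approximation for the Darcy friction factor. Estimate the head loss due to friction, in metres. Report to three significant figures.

V = 4Q/(πD²) = 4·0.0212/(π·0.119²) = 1.906 m/s
Re = VD/ν = 1.906·0.119/1.15×10^-6 = 1.97×10^5 → turbulent
ε/D = 0.24/119 = 0.00202
Haaland: f = 0.02431
h_f = f(L/D)V²/(2g) = 0.02431·(243/0.119)·1.906²/(2·9.81) = 9.193 m

h_f ≈ 9.19 m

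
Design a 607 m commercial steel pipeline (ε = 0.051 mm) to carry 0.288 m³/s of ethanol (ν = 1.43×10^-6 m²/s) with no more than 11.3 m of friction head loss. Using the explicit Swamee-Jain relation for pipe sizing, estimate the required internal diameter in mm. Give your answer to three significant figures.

D ≈ 355 mm

Swamee-Jain (Type III): D = 0.66·[ε^1.25·(LQ²/(gh_f))^4.75 + ν·Q^9.4·(L/(gh_f))^5.2]^0.04
LQ²/(gh_f) = 0.4542; L/(gh_f) = 5.476
Term 1 = ε^1.25·(…)^4.75 = 1.01×10^-7; Term 2 = ν·Q^9.4·(…)^5.2 = 8.19×10^-8
D = 0.66·(1.01×10^-7 + 8.19×10^-8)^0.04 = 0.3549 m = 355 mm
Check: V = 2.91 m/s, Re = 7.23×10^5, f = 0.01446, h_f = 10.7 m ≈ 11.3 m ✓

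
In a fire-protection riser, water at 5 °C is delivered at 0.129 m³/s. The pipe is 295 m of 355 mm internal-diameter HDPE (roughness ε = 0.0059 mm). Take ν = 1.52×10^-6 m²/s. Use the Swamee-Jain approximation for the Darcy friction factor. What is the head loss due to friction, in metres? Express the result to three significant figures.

V = 4Q/(πD²) = 4·0.129/(π·0.355²) = 1.303 m/s
Re = VD/ν = 1.303·0.355/1.52×10^-6 = 3.04×10^5 → turbulent
ε/D = 0.0059/355 = 1.66×10^-5
Swamee-Jain: f = 0.01453
h_f = f(L/D)V²/(2g) = 0.01453·(295/0.355)·1.303²/(2·9.81) = 1.045 m

h_f ≈ 1.05 m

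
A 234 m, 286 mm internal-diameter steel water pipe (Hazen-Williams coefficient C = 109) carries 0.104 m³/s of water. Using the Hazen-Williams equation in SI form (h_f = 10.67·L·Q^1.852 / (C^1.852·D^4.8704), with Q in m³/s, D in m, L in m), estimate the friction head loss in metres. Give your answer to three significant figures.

h_f = 10.67·234·0.104^1.852 / (109^1.852·0.286^4.8704) = 2.827 m

h_f ≈ 2.83 m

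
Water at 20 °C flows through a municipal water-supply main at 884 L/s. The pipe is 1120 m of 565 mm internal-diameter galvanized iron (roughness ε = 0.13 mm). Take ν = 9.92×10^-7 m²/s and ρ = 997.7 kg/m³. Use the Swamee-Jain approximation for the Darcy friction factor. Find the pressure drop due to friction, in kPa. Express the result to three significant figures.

V = 4Q/(πD²) = 4·0.884/(π·0.565²) = 3.526 m/s
Re = VD/ν = 3.526·0.565/9.92×10^-7 = 2.01×10^6 → turbulent
ε/D = 0.13/565 = 2.30×10^-4
Swamee-Jain: f = 0.01467
h_f = f(L/D)V²/(2g) = 0.01467·(1120/0.565)·3.526²/(2·9.81) = 18.42 m
Δp = ρg·h_f = 997.7·9.81·18.42 = 180.3 kPa

Δp ≈ 180 kPa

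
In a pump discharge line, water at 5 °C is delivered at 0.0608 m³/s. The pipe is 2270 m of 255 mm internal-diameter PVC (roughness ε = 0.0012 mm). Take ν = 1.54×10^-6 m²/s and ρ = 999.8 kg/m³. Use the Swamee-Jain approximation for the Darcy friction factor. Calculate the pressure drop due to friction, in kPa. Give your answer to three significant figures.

Δp ≈ 98.5 kPa

V = 4Q/(πD²) = 4·0.0608/(π·0.255²) = 1.191 m/s
Re = VD/ν = 1.191·0.255/1.54×10^-6 = 1.97×10^5 → turbulent
ε/D = 0.0012/255 = 4.71×10^-6
Swamee-Jain: f = 0.01562
h_f = f(L/D)V²/(2g) = 0.01562·(2270/0.255)·1.191²/(2·9.81) = 10.04 m
Δp = ρg·h_f = 999.8·9.81·10.04 = 98.51 kPa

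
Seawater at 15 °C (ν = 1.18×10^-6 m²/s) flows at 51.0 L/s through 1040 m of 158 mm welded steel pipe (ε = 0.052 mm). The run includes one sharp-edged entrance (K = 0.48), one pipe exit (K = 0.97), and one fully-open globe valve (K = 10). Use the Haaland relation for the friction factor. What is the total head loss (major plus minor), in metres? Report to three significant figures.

H_L ≈ 42.1 m

V = 4Q/(πD²) = 2.601 m/s; V²/2g = 0.3449 m
Re = 3.48×10^5, ε/D = 3.29×10^-4 → f = 0.01680 (Haaland)
Major: h_f = f(L/D)·V²/2g = 0.01680·6582·0.3449 = 38.13 m
Minor: ΣK = 11.4; h_m = ΣK·V²/2g = 3.949 m
Total H_L = 38.13 + 3.949 = 42.08 m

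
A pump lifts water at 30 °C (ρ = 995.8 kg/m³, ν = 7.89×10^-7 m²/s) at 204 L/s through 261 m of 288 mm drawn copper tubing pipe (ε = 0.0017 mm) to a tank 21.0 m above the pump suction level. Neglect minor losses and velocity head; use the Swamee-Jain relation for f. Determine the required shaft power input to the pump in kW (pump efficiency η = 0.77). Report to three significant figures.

V = 4Q/(πD²) = 3.132 m/s; Re = 1.14×10^6; ε/D = 5.90×10^-6; f = 0.01151
h_f = f(L/D)V²/2g = 5.214 m
Total head H = z + h_f = 21.0 + 5.214 = 26.21 m
P_hyd = ρgQH = 995.8·9.81·0.204·26.21 = 52.24 kW
P_shaft = P_hyd/η = 52.24/0.77 = 67.84 kW

P_shaft ≈ 67.8 kW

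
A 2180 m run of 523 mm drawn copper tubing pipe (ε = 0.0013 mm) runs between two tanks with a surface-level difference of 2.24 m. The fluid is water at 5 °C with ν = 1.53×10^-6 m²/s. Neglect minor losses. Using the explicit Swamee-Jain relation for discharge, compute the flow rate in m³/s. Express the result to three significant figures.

Swamee-Jain (Type II): Q = -0.965·√(gD⁵h_f/L)·ln[ε/(3.7D) + √(3.17ν²L/(gD³h_f))]
√(gD⁵h_f/L) = √(9.81·0.523⁵·2.24/2180) = 0.01986
ε/(3.7D) = 6.72×10^-7; √(3.17ν²L/(gD³h_f)) = 7.17×10^-5
Q = -0.965·0.01986·ln(7.241×10^-5) = 0.1827 m³/s
Check: V = 0.850 m/s, Re = 2.91×10^5, f = 0.01449, h_f = 2.23 m ≈ 2.24 m ✓

Q ≈ 0.183 m³/s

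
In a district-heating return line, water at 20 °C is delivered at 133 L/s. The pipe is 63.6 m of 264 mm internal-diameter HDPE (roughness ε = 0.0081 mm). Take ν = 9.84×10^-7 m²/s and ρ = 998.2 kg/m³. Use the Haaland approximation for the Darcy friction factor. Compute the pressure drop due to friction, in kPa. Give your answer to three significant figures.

V = 4Q/(πD²) = 4·0.133/(π·0.264²) = 2.430 m/s
Re = VD/ν = 2.430·0.264/9.84×10^-7 = 6.52×10^5 → turbulent
ε/D = 0.0081/264 = 3.07×10^-5
Haaland: f = 0.01291
h_f = f(L/D)V²/(2g) = 0.01291·(63.6/0.264)·2.430²/(2·9.81) = 0.9355 m
Δp = ρg·h_f = 998.2·9.81·0.9355 = 9.161 kPa

Δp ≈ 9.16 kPa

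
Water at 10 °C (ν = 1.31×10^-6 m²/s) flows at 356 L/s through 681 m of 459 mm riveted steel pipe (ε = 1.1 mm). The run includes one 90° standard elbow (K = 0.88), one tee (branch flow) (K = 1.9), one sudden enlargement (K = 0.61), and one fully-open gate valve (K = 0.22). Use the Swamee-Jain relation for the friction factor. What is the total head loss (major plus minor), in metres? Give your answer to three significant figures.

V = 4Q/(πD²) = 2.151 m/s; V²/2g = 0.2359 m
Re = 7.54×10^5, ε/D = 0.00240 → f = 0.02489 (Swamee-Jain)
Major: h_f = f(L/D)·V²/2g = 0.02489·1484·0.2359 = 8.712 m
Minor: ΣK = 3.61; h_m = ΣK·V²/2g = 0.8517 m
Total H_L = 8.712 + 0.8517 = 9.564 m

H_L ≈ 9.56 m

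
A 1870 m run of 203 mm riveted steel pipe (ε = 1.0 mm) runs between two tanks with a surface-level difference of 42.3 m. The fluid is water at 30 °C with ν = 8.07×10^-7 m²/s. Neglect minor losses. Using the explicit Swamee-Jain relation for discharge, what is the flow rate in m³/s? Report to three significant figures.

Swamee-Jain (Type II): Q = -0.965·√(gD⁵h_f/L)·ln[ε/(3.7D) + √(3.17ν²L/(gD³h_f))]
√(gD⁵h_f/L) = √(9.81·0.203⁵·42.3/1870) = 0.008746
ε/(3.7D) = 0.00133; √(3.17ν²L/(gD³h_f)) = 3.33×10^-5
Q = -0.965·0.008746·ln(0.001365) = 0.05568 m³/s
Check: V = 1.72 m/s, Re = 4.33×10^5, f = 0.03056, h_f = 42.5 m ≈ 42.3 m ✓

Q ≈ 0.0557 m³/s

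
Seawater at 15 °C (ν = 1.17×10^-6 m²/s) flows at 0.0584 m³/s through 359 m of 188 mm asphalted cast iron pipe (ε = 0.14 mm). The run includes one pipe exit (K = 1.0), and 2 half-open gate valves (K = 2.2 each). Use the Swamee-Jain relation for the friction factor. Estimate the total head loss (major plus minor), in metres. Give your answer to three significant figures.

V = 4Q/(πD²) = 2.104 m/s; V²/2g = 0.2256 m
Re = 3.38×10^5, ε/D = 7.45×10^-4 → f = 0.01949 (Swamee-Jain)
Major: h_f = f(L/D)·V²/2g = 0.01949·1910·0.2256 = 8.394 m
Minor: ΣK = 5.40; h_m = ΣK·V²/2g = 1.218 m
Total H_L = 8.394 + 1.218 = 9.612 m

H_L ≈ 9.61 m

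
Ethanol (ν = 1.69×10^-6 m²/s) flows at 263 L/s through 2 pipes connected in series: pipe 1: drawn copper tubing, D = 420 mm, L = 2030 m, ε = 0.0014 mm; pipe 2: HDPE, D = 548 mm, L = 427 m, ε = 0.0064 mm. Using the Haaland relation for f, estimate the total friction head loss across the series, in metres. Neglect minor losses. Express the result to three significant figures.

H ≈ 12.4 m

Pipe 1: V = 1.898 m/s, Re = 4.72×10^5, ε/D = 3.33×10^-6, f = 0.01323, h_1 = f(L/D)V²/2g = 11.75 m
Pipe 2: V = 1.115 m/s, Re = 3.62×10^5, ε/D = 1.17×10^-5, f = 0.01396, h_2 = f(L/D)V²/2g = 0.6894 m
Series → Q common, losses add: H = Σh = 12.44 m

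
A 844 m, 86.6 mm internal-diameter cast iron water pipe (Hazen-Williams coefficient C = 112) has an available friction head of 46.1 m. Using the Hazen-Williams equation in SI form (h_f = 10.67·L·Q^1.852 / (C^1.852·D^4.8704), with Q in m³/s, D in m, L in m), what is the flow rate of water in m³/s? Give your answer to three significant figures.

Rearranging: Q = [h_f·C^1.852·D^4.8704 / (10.67·L)]^(1/1.852)
Q = [46.1·112^1.852·0.0866^4.8704 / (10.67·844)]^0.540 = 0.01043 m³/s

Q ≈ 0.0104 m³/s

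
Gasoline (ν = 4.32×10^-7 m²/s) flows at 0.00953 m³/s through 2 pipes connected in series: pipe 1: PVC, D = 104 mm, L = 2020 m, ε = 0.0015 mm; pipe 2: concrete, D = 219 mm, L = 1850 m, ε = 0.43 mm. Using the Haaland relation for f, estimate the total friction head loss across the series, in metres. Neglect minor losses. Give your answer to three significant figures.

H ≈ 19.0 m

Pipe 1: V = 1.122 m/s, Re = 2.70×10^5, ε/D = 1.44×10^-5, f = 0.01474, h_1 = f(L/D)V²/2g = 18.36 m
Pipe 2: V = 0.2530 m/s, Re = 1.28×10^5, ε/D = 0.00196, f = 0.02456, h_2 = f(L/D)V²/2g = 0.6769 m
Series → Q common, losses add: H = Σh = 19.04 m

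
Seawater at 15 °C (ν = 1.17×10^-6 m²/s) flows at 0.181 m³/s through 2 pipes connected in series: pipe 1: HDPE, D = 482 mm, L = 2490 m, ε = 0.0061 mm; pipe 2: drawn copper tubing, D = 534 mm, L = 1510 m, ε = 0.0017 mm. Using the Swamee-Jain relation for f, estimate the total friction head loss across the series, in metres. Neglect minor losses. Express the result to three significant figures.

H ≈ 4.87 m

Pipe 1: V = 0.9920 m/s, Re = 4.09×10^5, ε/D = 1.27×10^-5, f = 0.01376, h_1 = f(L/D)V²/2g = 3.564 m
Pipe 2: V = 0.8082 m/s, Re = 3.69×10^5, ε/D = 3.18×10^-6, f = 0.01388, h_2 = f(L/D)V²/2g = 1.306 m
Series → Q common, losses add: H = Σh = 4.870 m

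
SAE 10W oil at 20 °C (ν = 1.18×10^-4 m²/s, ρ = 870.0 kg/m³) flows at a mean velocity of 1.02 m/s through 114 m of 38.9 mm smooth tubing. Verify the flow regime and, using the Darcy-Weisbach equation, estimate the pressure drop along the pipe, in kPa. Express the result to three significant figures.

Re = VD/ν = 1.02·0.03890/1.18×10^-4 = 336 → laminar (Re < 2300)
f = 64/Re = 0.1903
h_f = f(L/D)V²/(2g) = 0.1903·(114/0.03890)·1.02²/(2·9.81) = 29.58 m
Δp = ρg·h_f = 870.0·9.81·29.58 = 252.4 kPa

Δp ≈ 252 kPa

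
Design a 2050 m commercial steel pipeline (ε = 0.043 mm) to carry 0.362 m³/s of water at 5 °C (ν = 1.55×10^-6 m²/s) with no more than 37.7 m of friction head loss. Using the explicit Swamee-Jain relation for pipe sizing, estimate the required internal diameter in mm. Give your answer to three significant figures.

Swamee-Jain (Type III): D = 0.66·[ε^1.25·(LQ²/(gh_f))^4.75 + ν·Q^9.4·(L/(gh_f))^5.2]^0.04
LQ²/(gh_f) = 0.7264; L/(gh_f) = 5.543
Term 1 = ε^1.25·(…)^4.75 = 7.63×10^-7; Term 2 = ν·Q^9.4·(…)^5.2 = 8.12×10^-7
D = 0.66·(7.63×10^-7 + 8.12×10^-7)^0.04 = 0.3868 m = 387 mm
Check: V = 3.08 m/s, Re = 7.69×10^5, f = 0.01398, h_f = 35.9 m ≈ 37.7 m ✓

D ≈ 387 mm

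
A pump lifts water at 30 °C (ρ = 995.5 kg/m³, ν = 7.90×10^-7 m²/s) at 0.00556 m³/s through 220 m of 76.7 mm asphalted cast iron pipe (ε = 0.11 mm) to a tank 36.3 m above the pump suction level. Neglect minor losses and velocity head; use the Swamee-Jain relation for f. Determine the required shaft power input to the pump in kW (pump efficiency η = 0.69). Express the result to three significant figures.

P_shaft ≈ 3.25 kW

V = 4Q/(πD²) = 1.203 m/s; Re = 1.17×10^5; ε/D = 0.00143; f = 0.02348
h_f = f(L/D)V²/2g = 4.970 m
Total head H = z + h_f = 36.3 + 4.970 = 41.27 m
P_hyd = ρgQH = 995.5·9.81·0.00556·41.27 = 2.241 kW
P_shaft = P_hyd/η = 2.241/0.69 = 3.248 kW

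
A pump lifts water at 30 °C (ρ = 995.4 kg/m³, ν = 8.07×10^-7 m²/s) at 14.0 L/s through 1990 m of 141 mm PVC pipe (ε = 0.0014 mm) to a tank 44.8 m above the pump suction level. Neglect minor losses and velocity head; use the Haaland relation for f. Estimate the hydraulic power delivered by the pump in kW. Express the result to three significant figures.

P_hyd ≈ 7.41 kW

V = 4Q/(πD²) = 0.8966 m/s; Re = 1.57×10^5; ε/D = 9.93×10^-6; f = 0.01631
h_f = f(L/D)V²/2g = 9.434 m
Total head H = z + h_f = 44.8 + 9.434 = 54.23 m
P_hyd = ρgQH = 995.4·9.81·0.0140·54.23 = 7.414 kW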